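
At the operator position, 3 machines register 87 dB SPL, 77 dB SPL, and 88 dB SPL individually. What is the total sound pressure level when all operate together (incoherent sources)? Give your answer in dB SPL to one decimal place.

Incoherent sources combine by intensity addition: L_total = 10·log₁₀(Σ 10^(L_i/10)).
Σ 10^(L/10) = 10^(87/10) + 10^(77/10) + 10^(88/10) = 1.182e+09.
L_total = 10·log₁₀(1.182e+09) = 90.73 dB SPL.

90.7 dB SPL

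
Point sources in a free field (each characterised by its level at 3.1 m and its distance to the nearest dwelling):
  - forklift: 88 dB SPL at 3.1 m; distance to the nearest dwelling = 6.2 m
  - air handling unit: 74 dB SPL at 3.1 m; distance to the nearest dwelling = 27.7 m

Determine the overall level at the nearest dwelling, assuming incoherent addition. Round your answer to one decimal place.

First find each source's level at the receiver (point-source: −20·log₁₀(r/r_ref)), then combine on an intensity basis.
forklift: 88 − 20·log₁₀(6.2/3.1) = 88 − 6.02 = 81.98 dB SPL.
air handling unit: 74 − 20·log₁₀(27.7/3.1) = 74 − 19.02 = 54.98 dB SPL.
Σ 10^(L/10) = 1.581e+08 → L_total = 10·log₁₀(1.581e+08) = 81.99 dB SPL.

82.0 dB SPL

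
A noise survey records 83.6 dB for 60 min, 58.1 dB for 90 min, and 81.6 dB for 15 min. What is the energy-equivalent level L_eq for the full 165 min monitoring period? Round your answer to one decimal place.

79.9 dB

Weight each interval's intensity by its duration and average over T = 165 min:
Σ tᵢ·10^(Lᵢ/10) = 60·10^(83.6/10) + 90·10^(58.1/10) + 15·10^(81.6/10) = 1.597e+10.
L_eq = 10·log₁₀(1.597e+10/165) = 79.86 dB.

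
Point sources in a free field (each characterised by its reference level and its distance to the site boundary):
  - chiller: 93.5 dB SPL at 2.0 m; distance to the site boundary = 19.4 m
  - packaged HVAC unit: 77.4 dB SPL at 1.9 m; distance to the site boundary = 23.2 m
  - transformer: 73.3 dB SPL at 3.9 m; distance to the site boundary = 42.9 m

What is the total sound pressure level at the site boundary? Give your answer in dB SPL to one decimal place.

First find each source's level at the receiver (point-source: −20·log₁₀(r/r_ref)), then combine on an intensity basis.
chiller: 93.5 − 20·log₁₀(19.4/2.0) = 93.5 − 19.74 = 73.76 dB SPL.
packaged HVAC unit: 77.4 − 20·log₁₀(23.2/1.9) = 77.4 − 21.73 = 55.67 dB SPL.
transformer: 73.3 − 20·log₁₀(42.9/3.9) = 73.3 − 20.83 = 52.47 dB SPL.
Σ 10^(L/10) = 2.434e+07 → L_total = 10·log₁₀(2.434e+07) = 73.86 dB SPL.

73.9 dB SPL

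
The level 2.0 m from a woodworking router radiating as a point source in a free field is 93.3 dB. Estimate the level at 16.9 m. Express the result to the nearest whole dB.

For a point source, L₂ = L₁ − 20·log₁₀(r₂/r₁).
L₂ = 93.3 − 20·log₁₀(16.9/2.0) = 93.3 − 18.537 = 74.76 dB.

75 dB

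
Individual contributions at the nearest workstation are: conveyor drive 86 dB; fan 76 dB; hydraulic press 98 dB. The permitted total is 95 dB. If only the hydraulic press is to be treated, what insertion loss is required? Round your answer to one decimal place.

The untreated sources together contribute 10^(86/10) + 10^(76/10) = 4.379e+08, i.e. 86.41 dB.
To meet 95 dB overall, the treated hydraulic press may contribute at most 10^(95/10) − 4.379e+08 = 2.724e+09, i.e. 94.35 dB.
Required insertion loss = 98 − 94.35 = 3.65 dB.

3.6 dB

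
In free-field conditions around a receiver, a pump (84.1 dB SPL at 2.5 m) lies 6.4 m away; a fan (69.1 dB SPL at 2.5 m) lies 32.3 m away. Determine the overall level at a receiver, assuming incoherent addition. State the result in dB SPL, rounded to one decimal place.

First find each source's level at the receiver (point-source: −20·log₁₀(r/r_ref)), then combine on an intensity basis.
pump: 84.1 − 20·log₁₀(6.4/2.5) = 84.1 − 8.16 = 75.94 dB SPL.
fan: 69.1 − 20·log₁₀(32.3/2.5) = 69.1 − 22.23 = 46.87 dB SPL.
Σ 10^(L/10) = 3.927e+07 → L_total = 10·log₁₀(3.927e+07) = 75.94 dB SPL.

75.9 dB SPL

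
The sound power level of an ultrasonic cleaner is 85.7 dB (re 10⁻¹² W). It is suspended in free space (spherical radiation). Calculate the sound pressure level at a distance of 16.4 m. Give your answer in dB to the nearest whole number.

50 dB

L_p = L_w − 10·log₁₀(4π·r²) with r = 16.4 m.
4π·r² = 3380 m², 10·log₁₀ of that is 35.289 dB.
L_p = 85.7 − 35.289 = 50.41 dB.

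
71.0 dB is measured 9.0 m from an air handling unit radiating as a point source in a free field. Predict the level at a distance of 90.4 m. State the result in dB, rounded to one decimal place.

51.0 dB

Spherical spreading from a point source gives a 20·log₁₀(r₂/r₁) drop.
L₂ = 71.0 − 20·log₁₀(90.4/9.0) = 71.0 − 20.039 = 50.96 dB.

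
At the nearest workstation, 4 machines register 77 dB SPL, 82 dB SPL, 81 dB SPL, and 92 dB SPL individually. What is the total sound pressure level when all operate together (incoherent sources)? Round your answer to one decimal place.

Incoherent sources combine by intensity addition: L_total = 10·log₁₀(Σ 10^(L_i/10)).
Σ 10^(L/10) = 10^(77/10) + 10^(82/10) + 10^(81/10) + 10^(92/10) = 1.919e+09.
L_total = 10·log₁₀(1.919e+09) = 92.83 dB SPL.

92.8 dB SPL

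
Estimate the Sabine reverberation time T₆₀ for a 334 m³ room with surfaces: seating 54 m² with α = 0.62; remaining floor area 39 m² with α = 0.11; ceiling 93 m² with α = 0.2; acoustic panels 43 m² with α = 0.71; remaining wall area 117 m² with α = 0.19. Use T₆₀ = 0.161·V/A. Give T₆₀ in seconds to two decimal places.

0.49 s

Total absorption A = 54·0.62 + 39·0.11 + 93·0.2 + 43·0.71 + 117·0.19 = 109.13 m² sabins.
T₆₀ = 0.161·V/A = 0.161·334/109.13 = 0.493 s.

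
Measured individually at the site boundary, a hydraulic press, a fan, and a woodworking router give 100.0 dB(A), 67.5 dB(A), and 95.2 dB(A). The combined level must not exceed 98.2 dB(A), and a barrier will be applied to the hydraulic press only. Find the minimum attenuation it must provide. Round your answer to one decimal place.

4.8 dB

The untreated sources together contribute 10^(67.5/10) + 10^(95.2/10) = 3.317e+09, i.e. 95.21 dB(A).
To meet 98.2 dB(A) overall, the treated hydraulic press may contribute at most 10^(98.2/10) − 3.317e+09 = 3.290e+09, i.e. 95.17 dB(A).
So the hydraulic press must be reduced from 100.0 to 95.17 dB(A): IL = 4.83 dB.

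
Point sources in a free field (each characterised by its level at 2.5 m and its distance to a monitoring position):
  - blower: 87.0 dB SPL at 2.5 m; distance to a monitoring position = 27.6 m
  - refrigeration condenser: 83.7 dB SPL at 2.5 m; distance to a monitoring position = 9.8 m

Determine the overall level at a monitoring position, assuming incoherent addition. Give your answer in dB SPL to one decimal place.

72.9 dB SPL

First find each source's level at the receiver (point-source: −20·log₁₀(r/r_ref)), then combine on an intensity basis.
blower: 87.0 − 20·log₁₀(27.6/2.5) = 87.0 − 20.86 = 66.14 dB SPL.
refrigeration condenser: 83.7 − 20·log₁₀(9.8/2.5) = 83.7 − 11.87 = 71.83 dB SPL.
Σ 10^(L/10) = 1.937e+07 → L_total = 10·log₁₀(1.937e+07) = 72.87 dB SPL.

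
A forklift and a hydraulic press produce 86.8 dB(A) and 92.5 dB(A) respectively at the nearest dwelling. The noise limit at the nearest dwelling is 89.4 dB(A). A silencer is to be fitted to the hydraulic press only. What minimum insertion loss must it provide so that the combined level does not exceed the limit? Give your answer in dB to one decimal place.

The untreated sources together contribute 10^(86.8/10) = 4.786e+08, i.e. 86.80 dB(A).
The limit corresponds to 10^(89.4/10) = 8.710e+08; subtracting the fixed part leaves 3.923e+08 for the hydraulic press, i.e. 85.94 dB(A).
Required insertion loss = 92.5 − 85.94 = 6.56 dB.

6.6 dB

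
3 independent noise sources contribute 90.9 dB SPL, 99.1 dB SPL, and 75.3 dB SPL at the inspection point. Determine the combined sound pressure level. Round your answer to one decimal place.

99.7 dB SPL

For uncorrelated sources the intensities add, so convert each level to linear form, sum, and take 10·log₁₀ of the total.
Σ 10^(L/10) = 10^(90.9/10) + 10^(99.1/10) + 10^(75.3/10) = 9.392e+09.
L_total = 10·log₁₀(9.392e+09) = 99.73 dB SPL.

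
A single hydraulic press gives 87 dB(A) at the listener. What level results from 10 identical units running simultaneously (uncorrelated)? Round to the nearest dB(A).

97 dB(A)

L_total = L₁ + 10·log₁₀ N for N identical incoherent sources.
L_total = 87 + 10·log₁₀(10) = 87 + 10.000 = 97.00 dB(A).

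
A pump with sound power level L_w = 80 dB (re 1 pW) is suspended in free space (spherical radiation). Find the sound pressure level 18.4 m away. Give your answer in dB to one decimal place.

43.7 dB

Free-field spherical radiation: L_p = L_w − 10·log₁₀(4π·r²), r = 18.4 m.
4π·r² = 4254 m², 10·log₁₀ of that is 36.288 dB.
L_p = 80 − 36.288 = 43.71 dB.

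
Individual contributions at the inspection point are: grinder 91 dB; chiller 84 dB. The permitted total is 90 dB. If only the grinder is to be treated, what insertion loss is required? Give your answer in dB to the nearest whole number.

Fixed contribution from the other source: Σ 10^(L/10) = 10^(84/10) = 2.512e+08 (84.00 dB).
The limit corresponds to 10^(90/10) = 1.000e+09; subtracting the fixed part leaves 7.488e+08 for the grinder, i.e. 88.74 dB.
Required insertion loss = 91 − 88.74 = 2.26 dB.

2 dB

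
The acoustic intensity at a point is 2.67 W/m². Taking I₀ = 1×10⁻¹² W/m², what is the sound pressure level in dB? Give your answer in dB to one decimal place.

L = 10·log₁₀(I/I₀) = 10·log₁₀(2.67/10⁻¹²) = 10·log₁₀(2.67×10^12).
L = 10·(0.4265 + 12) = 124.27 dB.

124.3 dB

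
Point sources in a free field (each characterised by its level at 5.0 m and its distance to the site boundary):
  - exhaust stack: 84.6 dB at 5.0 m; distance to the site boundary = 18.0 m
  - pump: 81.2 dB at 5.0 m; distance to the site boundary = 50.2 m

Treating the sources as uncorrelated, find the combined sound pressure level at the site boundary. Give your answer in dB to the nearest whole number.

74 dB

Propagate each source to the receiver with L = L_ref − 20·log₁₀(r/r_ref), then add intensities.
exhaust stack: 84.6 − 20·log₁₀(18.0/5.0) = 84.6 − 11.13 = 73.47 dB.
pump: 81.2 − 20·log₁₀(50.2/5.0) = 81.2 − 20.03 = 61.17 dB.
Σ 10^(L/10) = 2.356e+07 → L_total = 10·log₁₀(2.356e+07) = 73.72 dB.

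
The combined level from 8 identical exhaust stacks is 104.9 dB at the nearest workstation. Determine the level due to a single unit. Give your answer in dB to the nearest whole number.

8 equal contributions raise the level by 10·log₁₀ 8 = 9.031 dB, so each unit alone gives 104.9 − 9.031.

96 dB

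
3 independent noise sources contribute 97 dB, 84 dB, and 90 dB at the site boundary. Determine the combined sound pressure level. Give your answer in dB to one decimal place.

98.0 dB

For uncorrelated sources the intensities add, so convert each level to linear form, sum, and take 10·log₁₀ of the total.
Σ 10^(L/10) = 10^(97/10) + 10^(84/10) + 10^(90/10) = 6.263e+09.
L_total = 10·log₁₀(6.263e+09) = 97.97 dB.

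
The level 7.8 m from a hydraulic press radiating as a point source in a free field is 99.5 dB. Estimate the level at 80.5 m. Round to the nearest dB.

For a point source, L₂ = L₁ − 20·log₁₀(r₂/r₁).
L₂ = 99.5 − 20·log₁₀(80.5/7.8) = 99.5 − 20.274 = 79.23 dB.

79 dB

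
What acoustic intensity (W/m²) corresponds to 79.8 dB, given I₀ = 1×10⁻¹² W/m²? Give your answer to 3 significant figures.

9.55e-05 W/m²

I = I₀·10^(L/10) = 10⁻¹² × 10^(79.8/10) = 10^(-4.020).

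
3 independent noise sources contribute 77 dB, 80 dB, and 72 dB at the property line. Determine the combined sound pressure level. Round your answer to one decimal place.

For uncorrelated sources the intensities add, so convert each level to linear form, sum, and take 10·log₁₀ of the total.
Σ 10^(L/10) = 10^(77/10) + 10^(80/10) + 10^(72/10) = 1.660e+08.
L_total = 10·log₁₀(1.660e+08) = 82.20 dB.

82.2 dB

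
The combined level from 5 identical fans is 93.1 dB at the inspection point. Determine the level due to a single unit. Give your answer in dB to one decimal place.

For N identical incoherent sources L_total = L₁ + 10·log₁₀ N, so L₁ = 93.1 − 10·log₁₀(5) = 93.1 − 6.990.

86.1 dB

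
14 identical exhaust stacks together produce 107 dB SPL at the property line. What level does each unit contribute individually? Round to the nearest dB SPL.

For N identical incoherent sources L_total = L₁ + 10·log₁₀ N, so L₁ = 107 − 10·log₁₀(14) = 107 − 11.461.

96 dB SPL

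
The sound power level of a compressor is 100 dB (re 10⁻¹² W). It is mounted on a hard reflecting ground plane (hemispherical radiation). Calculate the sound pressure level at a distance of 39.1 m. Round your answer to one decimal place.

60.2 dB

Free-field hemispherical radiation: L_p = L_w − 10·log₁₀(2π·r²), r = 39.1 m.
2π·r² = 9606 m², 10·log₁₀ of that is 39.825 dB.
L_p = 100 − 39.825 = 60.17 dB.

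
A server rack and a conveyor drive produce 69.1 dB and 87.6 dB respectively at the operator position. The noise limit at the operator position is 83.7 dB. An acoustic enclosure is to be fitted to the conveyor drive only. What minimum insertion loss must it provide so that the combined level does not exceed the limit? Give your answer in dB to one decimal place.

Everything except the conveyor drive sums to 10^(69.1/10) = 8.128e+06 in linear terms, 69.10 dB.
The limit corresponds to 10^(83.7/10) = 2.344e+08; subtracting the fixed part leaves 2.263e+08 for the conveyor drive, i.e. 83.55 dB.
So the conveyor drive must be reduced from 87.6 to 83.55 dB: IL = 4.05 dB.

4.1 dB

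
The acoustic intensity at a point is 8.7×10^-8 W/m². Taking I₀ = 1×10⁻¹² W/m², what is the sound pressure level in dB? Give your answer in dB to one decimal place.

I/I₀ = 8.7×10^-8/10⁻¹² = 8.7×10^4, and L = 10·log₁₀(I/I₀).
L = 10·(0.9395 + 4) = 49.40 dB.

49.4 dB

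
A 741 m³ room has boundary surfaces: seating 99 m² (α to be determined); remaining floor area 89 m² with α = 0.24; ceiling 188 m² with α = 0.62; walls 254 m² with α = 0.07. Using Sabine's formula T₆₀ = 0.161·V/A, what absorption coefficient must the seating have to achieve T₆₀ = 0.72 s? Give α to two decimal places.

0.10

A = 0.161·V/T₆₀ = 0.161·741/0.72 = 165.70 m² sabins.
Absorption from the other surfaces = 89·0.24 + 188·0.62 + 254·0.07 = 155.70 m², so the seating must supply 10.00 m² over 99 m².
α = 10.00/99 = 0.101.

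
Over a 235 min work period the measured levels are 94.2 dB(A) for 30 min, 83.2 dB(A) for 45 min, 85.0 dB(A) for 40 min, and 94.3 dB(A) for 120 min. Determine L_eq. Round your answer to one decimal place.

92.6 dB(A)

Weight each interval's intensity by its duration and average over T = 235 min:
Σ tᵢ·10^(Lᵢ/10) = 30·10^(94.2/10) + 45·10^(83.2/10) + 40·10^(85.0/10) + 120·10^(94.3/10) = 4.239e+11.
L_eq = 10·log₁₀(4.239e+11/235) = 92.56 dB(A).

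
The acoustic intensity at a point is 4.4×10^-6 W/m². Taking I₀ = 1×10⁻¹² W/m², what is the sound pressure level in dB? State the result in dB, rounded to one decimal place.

66.4 dB

Dividing by I₀ shifts the exponent by 12: I/I₀ = 4.4×10^6.
L = 10·(0.6435 + 6) = 66.43 dB.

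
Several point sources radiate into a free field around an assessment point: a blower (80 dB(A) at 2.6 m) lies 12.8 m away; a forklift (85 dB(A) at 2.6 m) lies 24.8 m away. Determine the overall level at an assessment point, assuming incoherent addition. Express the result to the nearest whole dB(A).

69 dB(A)

First find each source's level at the receiver (point-source: −20·log₁₀(r/r_ref)), then combine on an intensity basis.
blower: 80 − 20·log₁₀(12.8/2.6) = 80 − 13.84 = 66.16 dB(A).
forklift: 85 − 20·log₁₀(24.8/2.6) = 85 − 19.59 = 65.41 dB(A).
Σ 10^(L/10) = 7.602e+06 → L_total = 10·log₁₀(7.602e+06) = 68.81 dB(A).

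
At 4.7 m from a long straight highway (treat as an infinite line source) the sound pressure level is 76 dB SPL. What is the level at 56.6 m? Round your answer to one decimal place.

For a line source, L₂ = L₁ − 10·log₁₀(r₂/r₁).
L₂ = 76 − 10·log₁₀(56.6/4.7) = 76 − 10.807 = 65.19 dB SPL.

65.2 dB SPL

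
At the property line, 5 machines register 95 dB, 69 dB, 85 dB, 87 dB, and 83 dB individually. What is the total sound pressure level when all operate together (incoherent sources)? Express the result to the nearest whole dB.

For uncorrelated sources the intensities add, so convert each level to linear form, sum, and take 10·log₁₀ of the total.
Σ 10^(L/10) = 10^(95/10) + 10^(69/10) + 10^(85/10) + 10^(87/10) + 10^(83/10) = 4.187e+09.
L_total = 10·log₁₀(4.187e+09) = 96.22 dB.

96 dB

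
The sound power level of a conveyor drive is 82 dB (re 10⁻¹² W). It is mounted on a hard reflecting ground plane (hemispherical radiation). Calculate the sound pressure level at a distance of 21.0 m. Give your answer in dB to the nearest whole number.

48 dB

Free-field hemispherical radiation: L_p = L_w − 10·log₁₀(2π·r²), r = 21.0 m.
2π·r² = 2771 m², 10·log₁₀ of that is 34.426 dB.
L_p = 82 − 34.426 = 47.57 dB.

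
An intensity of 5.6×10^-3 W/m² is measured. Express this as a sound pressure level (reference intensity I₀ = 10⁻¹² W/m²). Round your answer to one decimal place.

Dividing by I₀ shifts the exponent by 12: I/I₀ = 5.6×10^9.
L = 10·(0.7482 + 9) = 97.48 dB.

97.5 dB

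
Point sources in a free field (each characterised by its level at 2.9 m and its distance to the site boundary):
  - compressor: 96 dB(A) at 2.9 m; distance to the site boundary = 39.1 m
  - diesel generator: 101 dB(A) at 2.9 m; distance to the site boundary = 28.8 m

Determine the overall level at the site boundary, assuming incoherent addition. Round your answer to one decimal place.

First find each source's level at the receiver (point-source: −20·log₁₀(r/r_ref)), then combine on an intensity basis.
compressor: 96 − 20·log₁₀(39.1/2.9) = 96 − 22.60 = 73.40 dB(A).
diesel generator: 101 − 20·log₁₀(28.8/2.9) = 101 − 19.94 = 81.06 dB(A).
Σ 10^(L/10) = 1.495e+08 → L_total = 10·log₁₀(1.495e+08) = 81.75 dB(A).

81.7 dB(A)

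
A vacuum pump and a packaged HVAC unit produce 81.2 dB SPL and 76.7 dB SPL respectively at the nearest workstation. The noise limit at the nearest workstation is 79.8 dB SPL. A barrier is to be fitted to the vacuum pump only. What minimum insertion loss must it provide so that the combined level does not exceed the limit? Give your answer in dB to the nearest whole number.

The untreated sources together contribute 10^(76.7/10) = 4.677e+07, i.e. 76.70 dB SPL.
The limit corresponds to 10^(79.8/10) = 9.550e+07; subtracting the fixed part leaves 4.873e+07 for the vacuum pump, i.e. 76.88 dB SPL.
Required insertion loss = 81.2 − 76.88 = 4.32 dB.

4 dB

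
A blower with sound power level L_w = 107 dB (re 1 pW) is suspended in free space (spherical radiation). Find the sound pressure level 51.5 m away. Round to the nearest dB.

62 dB

Free-field spherical radiation: L_p = L_w − 10·log₁₀(4π·r²), r = 51.5 m.
4π·r² = 3.333e+04 m², 10·log₁₀ of that is 45.228 dB.
L_p = 107 − 45.228 = 61.77 dB.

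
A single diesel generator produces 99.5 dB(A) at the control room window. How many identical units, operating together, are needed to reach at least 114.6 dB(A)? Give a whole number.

33

The shortfall is 114.6 − 99.5 = 15.1 dB, and N units add 10·log₁₀ N, so need 10·log₁₀ N ≥ 15.1.
N ≥ 10^(15.1/10) = 32.359, so N = 33.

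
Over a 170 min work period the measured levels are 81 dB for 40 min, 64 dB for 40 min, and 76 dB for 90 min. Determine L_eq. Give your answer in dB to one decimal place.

77.1 dB

Weight each interval's intensity by its duration and average over T = 170 min:
Σ tᵢ·10^(Lᵢ/10) = 40·10^(81/10) + 40·10^(64/10) + 90·10^(76/10) = 8.719e+09.
L_eq = 10·log₁₀(8.719e+09/170) = 77.10 dB.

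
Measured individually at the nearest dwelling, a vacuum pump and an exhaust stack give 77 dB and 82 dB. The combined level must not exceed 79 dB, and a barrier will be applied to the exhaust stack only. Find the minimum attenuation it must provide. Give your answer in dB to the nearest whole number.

7 dB

Fixed contribution from the other source: Σ 10^(L/10) = 10^(77/10) = 5.012e+07 (77.00 dB).
To meet 79 dB overall, the treated exhaust stack may contribute at most 10^(79/10) − 5.012e+07 = 2.931e+07, i.e. 74.67 dB.
So the exhaust stack must be reduced from 82 to 74.67 dB: IL = 7.33 dB.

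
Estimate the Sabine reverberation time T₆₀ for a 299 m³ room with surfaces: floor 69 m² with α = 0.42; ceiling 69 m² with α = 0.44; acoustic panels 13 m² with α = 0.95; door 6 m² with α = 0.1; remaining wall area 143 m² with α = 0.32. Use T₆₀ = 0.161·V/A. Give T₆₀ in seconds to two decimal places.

0.41 s

Summing Sᵢαᵢ: 69·0.42 + 69·0.44 + 13·0.95 + 6·0.1 + 143·0.32 = 118.05 m².
T₆₀ = 0.161 × 299 / 118.05 = 0.408 s.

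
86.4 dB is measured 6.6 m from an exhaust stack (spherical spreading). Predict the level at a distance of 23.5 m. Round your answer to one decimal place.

75.4 dB

For a point source, L₂ = L₁ − 20·log₁₀(r₂/r₁).
L₂ = 86.4 − 20·log₁₀(23.5/6.6) = 86.4 − 11.030 = 75.37 dB.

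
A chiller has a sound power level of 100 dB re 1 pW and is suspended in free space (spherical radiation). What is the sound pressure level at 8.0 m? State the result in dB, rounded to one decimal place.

70.9 dB

L_p = L_w − 10·log₁₀(4π·r²) with r = 8.0 m.
4π·r² = 804.2 m², 10·log₁₀ of that is 29.054 dB.
L_p = 100 − 29.054 = 70.95 dB.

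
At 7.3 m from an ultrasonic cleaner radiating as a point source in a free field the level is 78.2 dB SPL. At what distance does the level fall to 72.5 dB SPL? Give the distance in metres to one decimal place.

14.1 m

Point-source spreading drops the level by 20·log₁₀(r₂/r₁); inverting, r₂/r₁ = 10^(ΔL/20).
r₂ = 7.3·10^((78.2−72.5)/20) = 7.3·10^(5.7/20) = 14.07 m.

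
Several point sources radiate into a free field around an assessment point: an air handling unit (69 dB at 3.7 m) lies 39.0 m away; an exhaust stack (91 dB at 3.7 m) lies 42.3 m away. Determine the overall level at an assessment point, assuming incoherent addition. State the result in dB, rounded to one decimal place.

First find each source's level at the receiver (point-source: −20·log₁₀(r/r_ref)), then combine on an intensity basis.
air handling unit: 69 − 20·log₁₀(39.0/3.7) = 69 − 20.46 = 48.54 dB.
exhaust stack: 91 − 20·log₁₀(42.3/3.7) = 91 − 21.16 = 69.84 dB.
Σ 10^(L/10) = 9.704e+06 → L_total = 10·log₁₀(9.704e+06) = 69.87 dB.

69.9 dB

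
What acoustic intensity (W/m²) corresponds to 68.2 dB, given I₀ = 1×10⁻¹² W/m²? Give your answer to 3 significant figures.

6.61e-06 W/m²

I = I₀·10^(L/10) = 10⁻¹² × 10^(68.2/10) = 10^(-5.180).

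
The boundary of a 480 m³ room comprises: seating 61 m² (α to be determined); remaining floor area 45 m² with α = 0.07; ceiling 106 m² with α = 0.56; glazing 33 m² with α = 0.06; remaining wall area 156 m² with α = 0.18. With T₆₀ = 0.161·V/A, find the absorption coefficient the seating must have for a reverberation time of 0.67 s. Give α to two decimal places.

0.37

Required total absorption A = 0.161·480/0.67 = 115.34 m².
Absorption from the other surfaces = 45·0.07 + 106·0.56 + 33·0.06 + 156·0.18 = 92.57 m², so the seating must supply 22.77 m² over 61 m².
α = 22.77/61 = 0.373.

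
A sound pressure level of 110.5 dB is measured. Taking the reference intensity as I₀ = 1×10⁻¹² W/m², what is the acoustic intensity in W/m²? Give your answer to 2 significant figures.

L = 10·log₁₀(I/I₀) ⇒ I = I₀·10^(L/10) = 10⁻¹² × 10^11.05.

0.11 W/m²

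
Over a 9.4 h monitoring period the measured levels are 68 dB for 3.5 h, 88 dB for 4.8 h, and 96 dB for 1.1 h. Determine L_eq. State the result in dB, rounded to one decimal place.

Weight each interval's intensity by its duration and average over T = 9.4 h:
Σ tᵢ·10^(Lᵢ/10) = 3.5·10^(68/10) + 4.8·10^(88/10) + 1.1·10^(96/10) = 7.430e+09.
L_eq = 10·log₁₀(7.430e+09/9.4) = 88.98 dB.

89.0 dB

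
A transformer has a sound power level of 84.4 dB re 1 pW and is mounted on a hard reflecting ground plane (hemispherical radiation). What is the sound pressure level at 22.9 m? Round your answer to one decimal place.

49.2 dB

L_p = L_w − 10·log₁₀(2π·r²) with r = 22.9 m.
2π·r² = 3295 m², 10·log₁₀ of that is 35.179 dB.
L_p = 84.4 − 35.179 = 49.22 dB.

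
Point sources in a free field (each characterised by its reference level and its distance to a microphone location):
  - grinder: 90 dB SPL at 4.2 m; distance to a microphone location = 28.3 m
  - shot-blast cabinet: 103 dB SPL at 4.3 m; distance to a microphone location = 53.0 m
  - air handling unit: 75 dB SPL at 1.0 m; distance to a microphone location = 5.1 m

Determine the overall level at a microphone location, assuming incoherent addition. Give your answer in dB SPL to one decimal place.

81.9 dB SPL

Apply inverse-square spreading to bring every level to the receiver, then sum 10^(L/10).
grinder: 90 − 20·log₁₀(28.3/4.2) = 90 − 16.57 = 73.43 dB SPL.
shot-blast cabinet: 103 − 20·log₁₀(53.0/4.3) = 103 − 21.82 = 81.18 dB SPL.
air handling unit: 75 − 20·log₁₀(5.1/1.0) = 75 − 14.15 = 60.85 dB SPL.
Σ 10^(L/10) = 1.546e+08 → L_total = 10·log₁₀(1.546e+08) = 81.89 dB SPL.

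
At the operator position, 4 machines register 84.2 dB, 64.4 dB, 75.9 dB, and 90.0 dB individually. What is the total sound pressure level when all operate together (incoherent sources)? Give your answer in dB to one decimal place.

91.2 dB

Incoherent sources combine by intensity addition: L_total = 10·log₁₀(Σ 10^(L_i/10)).
Σ 10^(L/10) = 10^(84.2/10) + 10^(64.4/10) + 10^(75.9/10) + 10^(90.0/10) = 1.305e+09.
L_total = 10·log₁₀(1.305e+09) = 91.16 dB.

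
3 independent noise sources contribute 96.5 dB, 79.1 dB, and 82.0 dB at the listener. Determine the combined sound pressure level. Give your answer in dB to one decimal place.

96.7 dB

Incoherent sources combine by intensity addition: L_total = 10·log₁₀(Σ 10^(L_i/10)).
Σ 10^(L/10) = 10^(96.5/10) + 10^(79.1/10) + 10^(82.0/10) = 4.707e+09.
L_total = 10·log₁₀(4.707e+09) = 96.73 dB.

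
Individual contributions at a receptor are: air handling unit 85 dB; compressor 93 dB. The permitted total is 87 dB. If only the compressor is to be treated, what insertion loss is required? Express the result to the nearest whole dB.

The untreated sources together contribute 10^(85/10) = 3.162e+08, i.e. 85.00 dB.
To meet 87 dB overall, the treated compressor may contribute at most 10^(87/10) − 3.162e+08 = 1.850e+08, i.e. 82.67 dB.
So the compressor must be reduced from 93 to 82.67 dB: IL = 10.33 dB.

10 dB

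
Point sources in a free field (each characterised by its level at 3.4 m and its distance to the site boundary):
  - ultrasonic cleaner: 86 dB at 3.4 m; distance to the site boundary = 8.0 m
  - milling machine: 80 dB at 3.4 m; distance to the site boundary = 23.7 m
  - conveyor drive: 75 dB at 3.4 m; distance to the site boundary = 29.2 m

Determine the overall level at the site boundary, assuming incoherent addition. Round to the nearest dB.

79 dB

Apply inverse-square spreading to bring every level to the receiver, then sum 10^(L/10).
ultrasonic cleaner: 86 − 20·log₁₀(8.0/3.4) = 86 − 7.43 = 78.57 dB.
milling machine: 80 − 20·log₁₀(23.7/3.4) = 80 − 16.87 = 63.13 dB.
conveyor drive: 75 − 20·log₁₀(29.2/3.4) = 75 − 18.68 = 56.32 dB.
Σ 10^(L/10) = 7.439e+07 → L_total = 10·log₁₀(7.439e+07) = 78.72 dB.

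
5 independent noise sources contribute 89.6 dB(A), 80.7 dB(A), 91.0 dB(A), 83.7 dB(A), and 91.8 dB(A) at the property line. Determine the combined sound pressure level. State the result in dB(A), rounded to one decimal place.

For uncorrelated sources the intensities add, so convert each level to linear form, sum, and take 10·log₁₀ of the total.
Σ 10^(L/10) = 10^(89.6/10) + 10^(80.7/10) + 10^(91.0/10) + 10^(83.7/10) + 10^(91.8/10) = 4.036e+09.
L_total = 10·log₁₀(4.036e+09) = 96.06 dB(A).

96.1 dB(A)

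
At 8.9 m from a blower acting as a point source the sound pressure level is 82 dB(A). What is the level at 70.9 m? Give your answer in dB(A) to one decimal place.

64.0 dB(A)

For a point source, L₂ = L₁ − 20·log₁₀(r₂/r₁).
L₂ = 82 − 20·log₁₀(70.9/8.9) = 82 − 18.025 = 63.97 dB(A).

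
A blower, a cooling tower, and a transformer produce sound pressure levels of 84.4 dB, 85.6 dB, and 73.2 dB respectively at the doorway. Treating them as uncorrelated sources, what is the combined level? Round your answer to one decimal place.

88.2 dB

For uncorrelated sources the intensities add, so convert each level to linear form, sum, and take 10·log₁₀ of the total.
Σ 10^(L/10) = 10^(84.4/10) + 10^(85.6/10) + 10^(73.2/10) = 6.594e+08.
L_total = 10·log₁₀(6.594e+08) = 88.19 dB.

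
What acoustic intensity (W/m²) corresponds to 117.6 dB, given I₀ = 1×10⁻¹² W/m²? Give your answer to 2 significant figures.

0.58 W/m²

L = 10·log₁₀(I/I₀) ⇒ I = I₀·10^(L/10) = 10⁻¹² × 10^11.76.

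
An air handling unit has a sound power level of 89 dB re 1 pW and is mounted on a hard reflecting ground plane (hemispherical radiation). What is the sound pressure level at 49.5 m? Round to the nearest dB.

The power spreads over a hemisphere of area 2π·r², so L_p = L_w − 10·log₁₀(2π·r²).
2π·r² = 1.54e+04 m², 10·log₁₀ of that is 41.874 dB.
L_p = 89 − 41.874 = 47.13 dB.

47 dB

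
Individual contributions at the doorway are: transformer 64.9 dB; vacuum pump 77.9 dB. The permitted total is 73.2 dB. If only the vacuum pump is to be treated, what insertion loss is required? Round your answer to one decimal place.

5.4 dB

Everything except the vacuum pump sums to 10^(64.9/10) = 3.090e+06 in linear terms, 64.90 dB.
To meet 73.2 dB overall, the treated vacuum pump may contribute at most 10^(73.2/10) − 3.090e+06 = 1.780e+07, i.e. 72.50 dB.
Required insertion loss = 77.9 − 72.50 = 5.40 dB.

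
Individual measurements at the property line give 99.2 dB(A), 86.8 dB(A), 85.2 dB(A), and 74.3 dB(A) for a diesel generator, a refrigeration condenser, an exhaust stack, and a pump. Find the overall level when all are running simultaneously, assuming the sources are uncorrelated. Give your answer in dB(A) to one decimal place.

For uncorrelated sources the intensities add, so convert each level to linear form, sum, and take 10·log₁₀ of the total.
Σ 10^(L/10) = 10^(99.2/10) + 10^(86.8/10) + 10^(85.2/10) + 10^(74.3/10) = 9.154e+09.
L_total = 10·log₁₀(9.154e+09) = 99.62 dB(A).

99.6 dB(A)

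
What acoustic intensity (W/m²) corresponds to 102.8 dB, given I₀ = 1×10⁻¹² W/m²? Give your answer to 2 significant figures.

0.019 W/m²

I = I₀·10^(L/10) = 10⁻¹² × 10^(102.8/10) = 10^(-1.720).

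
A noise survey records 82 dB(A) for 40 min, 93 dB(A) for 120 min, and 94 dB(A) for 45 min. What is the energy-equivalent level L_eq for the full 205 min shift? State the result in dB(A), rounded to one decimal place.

The energy average is taken in the linear domain: L_eq = 10·log₁₀[(Σ tᵢ·10^(Lᵢ/10))/T], T = 205 min.
Σ tᵢ·10^(Lᵢ/10) = 40·10^(82/10) + 120·10^(93/10) + 45·10^(94/10) = 3.588e+11.
L_eq = 10·log₁₀(3.588e+11/205) = 92.43 dB(A).

92.4 dB(A)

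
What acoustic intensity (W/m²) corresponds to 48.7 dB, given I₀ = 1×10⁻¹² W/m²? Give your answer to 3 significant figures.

7.41e-08 W/m²

I = I₀·10^(L/10) = 10⁻¹² × 10^(48.7/10) = 10^(-7.130).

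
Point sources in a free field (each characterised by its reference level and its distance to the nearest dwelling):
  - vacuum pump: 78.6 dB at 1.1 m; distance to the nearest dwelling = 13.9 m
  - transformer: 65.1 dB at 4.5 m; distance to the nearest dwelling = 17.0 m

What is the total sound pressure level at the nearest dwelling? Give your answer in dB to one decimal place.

Propagate each source to the receiver with L = L_ref − 20·log₁₀(r/r_ref), then add intensities.
vacuum pump: 78.6 − 20·log₁₀(13.9/1.1) = 78.6 − 22.03 = 56.57 dB.
transformer: 65.1 − 20·log₁₀(17.0/4.5) = 65.1 − 11.54 = 53.56 dB.
Σ 10^(L/10) = 6.804e+05 → L_total = 10·log₁₀(6.804e+05) = 58.33 dB.

58.3 dB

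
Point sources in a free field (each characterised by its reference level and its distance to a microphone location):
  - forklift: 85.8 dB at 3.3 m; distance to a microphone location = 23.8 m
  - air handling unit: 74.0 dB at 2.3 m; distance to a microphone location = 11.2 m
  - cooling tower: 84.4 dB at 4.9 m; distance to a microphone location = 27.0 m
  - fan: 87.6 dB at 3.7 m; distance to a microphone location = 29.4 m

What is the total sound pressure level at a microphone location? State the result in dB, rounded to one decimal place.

74.2 dB

Apply inverse-square spreading to bring every level to the receiver, then sum 10^(L/10).
forklift: 85.8 − 20·log₁₀(23.8/3.3) = 85.8 − 17.16 = 68.64 dB.
air handling unit: 74.0 − 20·log₁₀(11.2/2.3) = 74.0 − 13.75 = 60.25 dB.
cooling tower: 84.4 − 20·log₁₀(27.0/4.9) = 84.4 − 14.82 = 69.58 dB.
fan: 87.6 − 20·log₁₀(29.4/3.7) = 87.6 − 18.00 = 69.60 dB.
Σ 10^(L/10) = 2.655e+07 → L_total = 10·log₁₀(2.655e+07) = 74.24 dB.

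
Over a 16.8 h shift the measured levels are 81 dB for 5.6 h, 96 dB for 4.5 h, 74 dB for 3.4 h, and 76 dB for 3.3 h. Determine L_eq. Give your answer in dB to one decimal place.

90.5 dB

L_eq = 10·log₁₀[(1/T)·Σ tᵢ·10^(Lᵢ/10)] with T = 16.8 h.
Σ tᵢ·10^(Lᵢ/10) = 5.6·10^(81/10) + 4.5·10^(96/10) + 3.4·10^(74/10) + 3.3·10^(76/10) = 1.884e+10.
L_eq = 10·log₁₀(1.884e+10/16.8) = 90.50 dB.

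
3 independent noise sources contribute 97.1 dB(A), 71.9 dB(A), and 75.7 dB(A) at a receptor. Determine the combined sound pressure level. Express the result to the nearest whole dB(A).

97 dB(A)

For uncorrelated sources the intensities add, so convert each level to linear form, sum, and take 10·log₁₀ of the total.
Σ 10^(L/10) = 10^(97.1/10) + 10^(71.9/10) + 10^(75.7/10) = 5.181e+09.
L_total = 10·log₁₀(5.181e+09) = 97.14 dB(A).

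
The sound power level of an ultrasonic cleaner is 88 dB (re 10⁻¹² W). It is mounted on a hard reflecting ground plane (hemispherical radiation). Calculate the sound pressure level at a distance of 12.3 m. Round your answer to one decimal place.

The power spreads over a hemisphere of area 2π·r², so L_p = L_w − 10·log₁₀(2π·r²).
2π·r² = 950.6 m², 10·log₁₀ of that is 29.780 dB.
L_p = 88 − 29.780 = 58.22 dB.

58.2 dB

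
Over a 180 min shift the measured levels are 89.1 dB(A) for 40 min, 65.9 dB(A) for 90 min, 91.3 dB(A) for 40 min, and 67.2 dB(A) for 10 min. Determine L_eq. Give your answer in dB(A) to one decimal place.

Weight each interval's intensity by its duration and average over T = 180 min:
Σ tᵢ·10^(Lᵢ/10) = 40·10^(89.1/10) + 90·10^(65.9/10) + 40·10^(91.3/10) + 10·10^(67.2/10) = 8.687e+10.
L_eq = 10·log₁₀(8.687e+10/180) = 86.84 dB(A).

86.8 dB(A)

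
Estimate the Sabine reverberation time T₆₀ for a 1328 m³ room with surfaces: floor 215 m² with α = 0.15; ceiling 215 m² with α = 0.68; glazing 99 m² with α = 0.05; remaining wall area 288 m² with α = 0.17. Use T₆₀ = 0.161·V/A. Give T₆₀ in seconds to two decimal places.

A = Σ Sᵢαᵢ = 215·0.15 + 215·0.68 + 99·0.05 + 288·0.17 = 232.36 m².
T₆₀ = 0.161 × 1328 / 232.36 = 0.920 s.

0.92 s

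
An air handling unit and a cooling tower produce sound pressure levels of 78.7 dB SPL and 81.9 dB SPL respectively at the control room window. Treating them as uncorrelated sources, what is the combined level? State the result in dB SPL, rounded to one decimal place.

83.6 dB SPL

Incoherent sources combine by intensity addition: L_total = 10·log₁₀(Σ 10^(L_i/10)).
Σ 10^(L/10) = 10^(78.7/10) + 10^(81.9/10) = 2.290e+08.
L_total = 10·log₁₀(2.290e+08) = 83.60 dB SPL.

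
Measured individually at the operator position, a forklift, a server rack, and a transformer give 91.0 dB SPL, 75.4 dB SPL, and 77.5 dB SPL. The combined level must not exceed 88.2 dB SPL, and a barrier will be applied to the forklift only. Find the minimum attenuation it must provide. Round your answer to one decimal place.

Fixed contribution from the other sources: Σ 10^(L/10) = 10^(75.4/10) + 10^(77.5/10) = 9.091e+07 (79.59 dB SPL).
To meet 88.2 dB SPL overall, the treated forklift may contribute at most 10^(88.2/10) − 9.091e+07 = 5.698e+08, i.e. 87.56 dB SPL.
So the forklift must be reduced from 91.0 to 87.56 dB SPL: IL = 3.44 dB.

3.4 dB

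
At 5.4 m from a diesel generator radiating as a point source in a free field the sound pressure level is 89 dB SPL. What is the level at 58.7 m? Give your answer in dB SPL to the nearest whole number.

68 dB SPL

Spherical spreading from a point source gives a 20·log₁₀(r₂/r₁) drop.
L₂ = 89 − 20·log₁₀(58.7/5.4) = 89 − 20.725 = 68.28 dB SPL.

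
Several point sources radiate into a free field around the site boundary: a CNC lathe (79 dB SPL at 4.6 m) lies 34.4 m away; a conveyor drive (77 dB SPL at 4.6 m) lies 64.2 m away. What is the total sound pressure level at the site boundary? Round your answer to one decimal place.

62.2 dB SPL

Propagate each source to the receiver with L = L_ref − 20·log₁₀(r/r_ref), then add intensities.
CNC lathe: 79 − 20·log₁₀(34.4/4.6) = 79 − 17.48 = 61.52 dB SPL.
conveyor drive: 77 − 20·log₁₀(64.2/4.6) = 77 − 22.90 = 54.10 dB SPL.
Σ 10^(L/10) = 1.678e+06 → L_total = 10·log₁₀(1.678e+06) = 62.25 dB SPL.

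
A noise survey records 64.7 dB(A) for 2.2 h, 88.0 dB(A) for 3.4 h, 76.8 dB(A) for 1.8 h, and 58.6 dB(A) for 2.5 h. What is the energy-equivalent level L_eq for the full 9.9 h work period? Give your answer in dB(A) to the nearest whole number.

84 dB(A)

Weight each interval's intensity by its duration and average over T = 9.9 h:
Σ tᵢ·10^(Lᵢ/10) = 2.2·10^(64.7/10) + 3.4·10^(88.0/10) + 1.8·10^(76.8/10) + 2.5·10^(58.6/10) = 2.240e+09.
L_eq = 10·log₁₀(2.240e+09/9.9) = 83.55 dB(A).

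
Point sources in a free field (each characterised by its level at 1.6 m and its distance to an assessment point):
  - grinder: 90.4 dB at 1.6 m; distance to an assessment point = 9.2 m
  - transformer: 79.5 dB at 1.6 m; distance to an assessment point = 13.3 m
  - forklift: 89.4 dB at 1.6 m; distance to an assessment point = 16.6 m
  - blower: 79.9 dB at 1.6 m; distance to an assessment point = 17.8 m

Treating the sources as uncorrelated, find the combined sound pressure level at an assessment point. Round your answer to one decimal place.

76.4 dB

Propagate each source to the receiver with L = L_ref − 20·log₁₀(r/r_ref), then add intensities.
grinder: 90.4 − 20·log₁₀(9.2/1.6) = 90.4 − 15.19 = 75.21 dB.
transformer: 79.5 − 20·log₁₀(13.3/1.6) = 79.5 − 18.39 = 61.11 dB.
forklift: 89.4 − 20·log₁₀(16.6/1.6) = 89.4 − 20.32 = 69.08 dB.
blower: 79.9 − 20·log₁₀(17.8/1.6) = 79.9 − 20.93 = 58.97 dB.
Σ 10^(L/10) = 4.333e+07 → L_total = 10·log₁₀(4.333e+07) = 76.37 dB.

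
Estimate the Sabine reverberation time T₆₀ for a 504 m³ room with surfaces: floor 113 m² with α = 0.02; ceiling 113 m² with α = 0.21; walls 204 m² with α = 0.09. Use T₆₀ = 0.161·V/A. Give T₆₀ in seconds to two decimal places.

1.83 s

A = Σ Sᵢαᵢ = 113·0.02 + 113·0.21 + 204·0.09 = 44.35 m².
T₆₀ = 0.161 × 504 / 44.35 = 1.830 s.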